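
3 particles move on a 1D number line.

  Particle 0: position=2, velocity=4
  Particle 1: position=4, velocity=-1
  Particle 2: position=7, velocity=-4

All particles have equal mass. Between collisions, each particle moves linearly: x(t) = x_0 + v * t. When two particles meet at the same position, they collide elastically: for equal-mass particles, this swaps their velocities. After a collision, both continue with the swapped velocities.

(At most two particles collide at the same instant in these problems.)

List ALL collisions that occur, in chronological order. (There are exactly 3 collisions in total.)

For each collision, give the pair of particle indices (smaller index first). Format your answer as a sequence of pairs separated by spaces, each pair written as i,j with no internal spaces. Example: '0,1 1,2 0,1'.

Answer: 0,1 1,2 0,1

Derivation:
Collision at t=2/5: particles 0 and 1 swap velocities; positions: p0=18/5 p1=18/5 p2=27/5; velocities now: v0=-1 v1=4 v2=-4
Collision at t=5/8: particles 1 and 2 swap velocities; positions: p0=27/8 p1=9/2 p2=9/2; velocities now: v0=-1 v1=-4 v2=4
Collision at t=1: particles 0 and 1 swap velocities; positions: p0=3 p1=3 p2=6; velocities now: v0=-4 v1=-1 v2=4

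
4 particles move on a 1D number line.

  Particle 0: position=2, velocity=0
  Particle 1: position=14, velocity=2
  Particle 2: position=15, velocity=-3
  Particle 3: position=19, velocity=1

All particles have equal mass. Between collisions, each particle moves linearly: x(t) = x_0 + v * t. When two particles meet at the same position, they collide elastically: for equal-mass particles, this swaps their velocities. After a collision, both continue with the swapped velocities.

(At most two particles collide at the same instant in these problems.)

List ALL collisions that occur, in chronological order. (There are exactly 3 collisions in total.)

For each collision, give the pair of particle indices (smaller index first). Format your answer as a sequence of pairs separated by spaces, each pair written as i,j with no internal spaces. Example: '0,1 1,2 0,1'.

Answer: 1,2 0,1 2,3

Derivation:
Collision at t=1/5: particles 1 and 2 swap velocities; positions: p0=2 p1=72/5 p2=72/5 p3=96/5; velocities now: v0=0 v1=-3 v2=2 v3=1
Collision at t=13/3: particles 0 and 1 swap velocities; positions: p0=2 p1=2 p2=68/3 p3=70/3; velocities now: v0=-3 v1=0 v2=2 v3=1
Collision at t=5: particles 2 and 3 swap velocities; positions: p0=0 p1=2 p2=24 p3=24; velocities now: v0=-3 v1=0 v2=1 v3=2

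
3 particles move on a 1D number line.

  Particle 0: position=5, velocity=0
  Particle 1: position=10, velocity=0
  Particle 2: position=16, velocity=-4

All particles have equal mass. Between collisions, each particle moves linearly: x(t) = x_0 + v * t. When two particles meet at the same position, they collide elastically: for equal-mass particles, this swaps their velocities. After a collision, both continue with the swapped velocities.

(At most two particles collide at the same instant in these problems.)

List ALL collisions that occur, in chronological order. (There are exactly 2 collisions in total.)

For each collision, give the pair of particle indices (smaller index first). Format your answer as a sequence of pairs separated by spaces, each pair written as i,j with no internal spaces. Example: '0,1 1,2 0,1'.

Collision at t=3/2: particles 1 and 2 swap velocities; positions: p0=5 p1=10 p2=10; velocities now: v0=0 v1=-4 v2=0
Collision at t=11/4: particles 0 and 1 swap velocities; positions: p0=5 p1=5 p2=10; velocities now: v0=-4 v1=0 v2=0

Answer: 1,2 0,1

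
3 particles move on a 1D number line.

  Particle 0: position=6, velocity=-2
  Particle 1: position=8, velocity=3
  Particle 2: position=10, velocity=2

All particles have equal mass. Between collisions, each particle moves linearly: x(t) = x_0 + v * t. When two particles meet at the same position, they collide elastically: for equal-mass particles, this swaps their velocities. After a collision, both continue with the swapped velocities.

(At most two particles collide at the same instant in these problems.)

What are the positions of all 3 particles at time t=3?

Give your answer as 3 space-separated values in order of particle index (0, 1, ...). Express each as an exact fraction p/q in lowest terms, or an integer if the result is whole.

Answer: 0 16 17

Derivation:
Collision at t=2: particles 1 and 2 swap velocities; positions: p0=2 p1=14 p2=14; velocities now: v0=-2 v1=2 v2=3
Advance to t=3 (no further collisions before then); velocities: v0=-2 v1=2 v2=3; positions = 0 16 17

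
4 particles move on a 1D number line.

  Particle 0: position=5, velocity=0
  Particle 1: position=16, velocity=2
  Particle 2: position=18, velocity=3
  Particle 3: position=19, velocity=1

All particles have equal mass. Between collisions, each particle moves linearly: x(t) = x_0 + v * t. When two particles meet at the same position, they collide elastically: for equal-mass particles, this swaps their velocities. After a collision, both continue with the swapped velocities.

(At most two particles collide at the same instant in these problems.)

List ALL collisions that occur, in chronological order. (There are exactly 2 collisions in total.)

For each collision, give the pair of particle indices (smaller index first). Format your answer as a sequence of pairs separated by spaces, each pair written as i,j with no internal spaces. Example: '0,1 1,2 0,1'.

Answer: 2,3 1,2

Derivation:
Collision at t=1/2: particles 2 and 3 swap velocities; positions: p0=5 p1=17 p2=39/2 p3=39/2; velocities now: v0=0 v1=2 v2=1 v3=3
Collision at t=3: particles 1 and 2 swap velocities; positions: p0=5 p1=22 p2=22 p3=27; velocities now: v0=0 v1=1 v2=2 v3=3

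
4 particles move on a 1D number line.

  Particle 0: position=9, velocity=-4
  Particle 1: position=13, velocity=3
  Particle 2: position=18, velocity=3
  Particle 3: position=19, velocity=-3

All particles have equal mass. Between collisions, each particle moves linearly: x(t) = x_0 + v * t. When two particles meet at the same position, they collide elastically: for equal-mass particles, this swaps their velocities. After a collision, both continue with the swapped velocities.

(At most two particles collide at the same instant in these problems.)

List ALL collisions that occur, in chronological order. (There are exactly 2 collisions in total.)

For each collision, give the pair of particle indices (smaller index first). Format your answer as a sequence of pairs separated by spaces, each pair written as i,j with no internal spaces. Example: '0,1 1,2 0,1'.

Collision at t=1/6: particles 2 and 3 swap velocities; positions: p0=25/3 p1=27/2 p2=37/2 p3=37/2; velocities now: v0=-4 v1=3 v2=-3 v3=3
Collision at t=1: particles 1 and 2 swap velocities; positions: p0=5 p1=16 p2=16 p3=21; velocities now: v0=-4 v1=-3 v2=3 v3=3

Answer: 2,3 1,2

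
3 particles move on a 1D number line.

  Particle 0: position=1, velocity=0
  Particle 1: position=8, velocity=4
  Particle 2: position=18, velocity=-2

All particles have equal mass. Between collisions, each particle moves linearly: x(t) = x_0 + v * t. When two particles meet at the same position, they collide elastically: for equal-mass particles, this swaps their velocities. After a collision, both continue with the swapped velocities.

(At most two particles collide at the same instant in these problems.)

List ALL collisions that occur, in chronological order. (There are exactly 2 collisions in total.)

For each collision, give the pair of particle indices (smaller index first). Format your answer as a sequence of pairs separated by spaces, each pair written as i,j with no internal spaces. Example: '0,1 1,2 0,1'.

Answer: 1,2 0,1

Derivation:
Collision at t=5/3: particles 1 and 2 swap velocities; positions: p0=1 p1=44/3 p2=44/3; velocities now: v0=0 v1=-2 v2=4
Collision at t=17/2: particles 0 and 1 swap velocities; positions: p0=1 p1=1 p2=42; velocities now: v0=-2 v1=0 v2=4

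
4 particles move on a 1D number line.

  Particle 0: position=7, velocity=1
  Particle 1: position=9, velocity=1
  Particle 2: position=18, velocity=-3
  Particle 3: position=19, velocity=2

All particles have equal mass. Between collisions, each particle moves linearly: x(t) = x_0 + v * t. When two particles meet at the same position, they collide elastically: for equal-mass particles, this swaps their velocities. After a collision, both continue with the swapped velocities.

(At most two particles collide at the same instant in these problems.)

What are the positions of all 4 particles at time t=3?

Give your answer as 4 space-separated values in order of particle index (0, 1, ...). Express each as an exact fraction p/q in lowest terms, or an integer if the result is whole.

Answer: 9 10 12 25

Derivation:
Collision at t=9/4: particles 1 and 2 swap velocities; positions: p0=37/4 p1=45/4 p2=45/4 p3=47/2; velocities now: v0=1 v1=-3 v2=1 v3=2
Collision at t=11/4: particles 0 and 1 swap velocities; positions: p0=39/4 p1=39/4 p2=47/4 p3=49/2; velocities now: v0=-3 v1=1 v2=1 v3=2
Advance to t=3 (no further collisions before then); velocities: v0=-3 v1=1 v2=1 v3=2; positions = 9 10 12 25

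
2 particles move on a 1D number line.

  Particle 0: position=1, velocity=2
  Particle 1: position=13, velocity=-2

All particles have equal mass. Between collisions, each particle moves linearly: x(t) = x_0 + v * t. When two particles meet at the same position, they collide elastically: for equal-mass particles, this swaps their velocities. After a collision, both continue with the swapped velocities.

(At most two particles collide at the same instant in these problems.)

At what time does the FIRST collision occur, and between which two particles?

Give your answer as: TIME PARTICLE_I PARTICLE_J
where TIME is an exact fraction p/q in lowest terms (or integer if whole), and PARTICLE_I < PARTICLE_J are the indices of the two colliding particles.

Answer: 3 0 1

Derivation:
Pair (0,1): pos 1,13 vel 2,-2 -> gap=12, closing at 4/unit, collide at t=3
Earliest collision: t=3 between 0 and 1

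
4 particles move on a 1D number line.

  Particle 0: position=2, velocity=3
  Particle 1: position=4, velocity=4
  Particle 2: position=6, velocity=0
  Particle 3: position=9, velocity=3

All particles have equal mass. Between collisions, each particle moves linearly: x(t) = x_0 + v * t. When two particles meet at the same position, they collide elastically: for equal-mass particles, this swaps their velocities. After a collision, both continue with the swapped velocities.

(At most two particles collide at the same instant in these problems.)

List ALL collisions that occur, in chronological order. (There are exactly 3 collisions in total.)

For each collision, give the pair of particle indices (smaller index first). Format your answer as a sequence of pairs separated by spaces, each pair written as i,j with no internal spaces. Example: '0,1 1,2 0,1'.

Collision at t=1/2: particles 1 and 2 swap velocities; positions: p0=7/2 p1=6 p2=6 p3=21/2; velocities now: v0=3 v1=0 v2=4 v3=3
Collision at t=4/3: particles 0 and 1 swap velocities; positions: p0=6 p1=6 p2=28/3 p3=13; velocities now: v0=0 v1=3 v2=4 v3=3
Collision at t=5: particles 2 and 3 swap velocities; positions: p0=6 p1=17 p2=24 p3=24; velocities now: v0=0 v1=3 v2=3 v3=4

Answer: 1,2 0,1 2,3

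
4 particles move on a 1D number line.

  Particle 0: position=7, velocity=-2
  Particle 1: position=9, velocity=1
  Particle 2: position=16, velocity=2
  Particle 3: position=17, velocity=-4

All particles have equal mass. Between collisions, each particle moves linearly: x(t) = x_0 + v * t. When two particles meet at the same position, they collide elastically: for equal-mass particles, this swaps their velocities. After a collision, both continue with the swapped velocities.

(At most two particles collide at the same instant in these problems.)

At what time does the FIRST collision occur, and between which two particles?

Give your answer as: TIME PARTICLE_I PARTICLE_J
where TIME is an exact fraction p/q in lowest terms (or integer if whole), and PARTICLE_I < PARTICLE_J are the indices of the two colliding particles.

Pair (0,1): pos 7,9 vel -2,1 -> not approaching (rel speed -3 <= 0)
Pair (1,2): pos 9,16 vel 1,2 -> not approaching (rel speed -1 <= 0)
Pair (2,3): pos 16,17 vel 2,-4 -> gap=1, closing at 6/unit, collide at t=1/6
Earliest collision: t=1/6 between 2 and 3

Answer: 1/6 2 3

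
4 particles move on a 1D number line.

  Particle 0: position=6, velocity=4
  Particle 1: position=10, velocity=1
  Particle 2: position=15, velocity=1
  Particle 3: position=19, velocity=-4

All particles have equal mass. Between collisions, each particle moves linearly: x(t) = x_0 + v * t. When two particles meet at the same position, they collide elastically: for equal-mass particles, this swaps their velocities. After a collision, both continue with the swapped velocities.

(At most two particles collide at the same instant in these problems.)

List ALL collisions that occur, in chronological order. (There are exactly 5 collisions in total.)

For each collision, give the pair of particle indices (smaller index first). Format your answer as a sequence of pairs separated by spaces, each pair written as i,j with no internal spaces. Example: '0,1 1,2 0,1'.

Collision at t=4/5: particles 2 and 3 swap velocities; positions: p0=46/5 p1=54/5 p2=79/5 p3=79/5; velocities now: v0=4 v1=1 v2=-4 v3=1
Collision at t=4/3: particles 0 and 1 swap velocities; positions: p0=34/3 p1=34/3 p2=41/3 p3=49/3; velocities now: v0=1 v1=4 v2=-4 v3=1
Collision at t=13/8: particles 1 and 2 swap velocities; positions: p0=93/8 p1=25/2 p2=25/2 p3=133/8; velocities now: v0=1 v1=-4 v2=4 v3=1
Collision at t=9/5: particles 0 and 1 swap velocities; positions: p0=59/5 p1=59/5 p2=66/5 p3=84/5; velocities now: v0=-4 v1=1 v2=4 v3=1
Collision at t=3: particles 2 and 3 swap velocities; positions: p0=7 p1=13 p2=18 p3=18; velocities now: v0=-4 v1=1 v2=1 v3=4

Answer: 2,3 0,1 1,2 0,1 2,3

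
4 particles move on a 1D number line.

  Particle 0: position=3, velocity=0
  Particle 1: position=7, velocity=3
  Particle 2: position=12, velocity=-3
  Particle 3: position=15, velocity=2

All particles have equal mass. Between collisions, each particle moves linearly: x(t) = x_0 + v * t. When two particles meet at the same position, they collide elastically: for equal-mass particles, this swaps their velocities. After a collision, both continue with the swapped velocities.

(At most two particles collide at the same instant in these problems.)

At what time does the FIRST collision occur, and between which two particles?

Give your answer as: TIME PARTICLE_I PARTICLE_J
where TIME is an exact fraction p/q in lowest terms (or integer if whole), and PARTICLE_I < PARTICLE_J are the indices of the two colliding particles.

Answer: 5/6 1 2

Derivation:
Pair (0,1): pos 3,7 vel 0,3 -> not approaching (rel speed -3 <= 0)
Pair (1,2): pos 7,12 vel 3,-3 -> gap=5, closing at 6/unit, collide at t=5/6
Pair (2,3): pos 12,15 vel -3,2 -> not approaching (rel speed -5 <= 0)
Earliest collision: t=5/6 between 1 and 2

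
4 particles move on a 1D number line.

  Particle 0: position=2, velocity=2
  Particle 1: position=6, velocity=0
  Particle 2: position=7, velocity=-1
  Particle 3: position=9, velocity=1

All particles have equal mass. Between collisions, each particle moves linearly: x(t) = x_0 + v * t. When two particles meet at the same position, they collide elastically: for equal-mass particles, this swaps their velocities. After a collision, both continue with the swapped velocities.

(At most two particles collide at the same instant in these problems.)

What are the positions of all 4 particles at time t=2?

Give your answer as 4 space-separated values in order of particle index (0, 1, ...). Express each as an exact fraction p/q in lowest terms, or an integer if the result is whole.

Answer: 5 6 6 11

Derivation:
Collision at t=1: particles 1 and 2 swap velocities; positions: p0=4 p1=6 p2=6 p3=10; velocities now: v0=2 v1=-1 v2=0 v3=1
Collision at t=5/3: particles 0 and 1 swap velocities; positions: p0=16/3 p1=16/3 p2=6 p3=32/3; velocities now: v0=-1 v1=2 v2=0 v3=1
Collision at t=2: particles 1 and 2 swap velocities; positions: p0=5 p1=6 p2=6 p3=11; velocities now: v0=-1 v1=0 v2=2 v3=1
Advance to t=2 (no further collisions before then); velocities: v0=-1 v1=0 v2=2 v3=1; positions = 5 6 6 11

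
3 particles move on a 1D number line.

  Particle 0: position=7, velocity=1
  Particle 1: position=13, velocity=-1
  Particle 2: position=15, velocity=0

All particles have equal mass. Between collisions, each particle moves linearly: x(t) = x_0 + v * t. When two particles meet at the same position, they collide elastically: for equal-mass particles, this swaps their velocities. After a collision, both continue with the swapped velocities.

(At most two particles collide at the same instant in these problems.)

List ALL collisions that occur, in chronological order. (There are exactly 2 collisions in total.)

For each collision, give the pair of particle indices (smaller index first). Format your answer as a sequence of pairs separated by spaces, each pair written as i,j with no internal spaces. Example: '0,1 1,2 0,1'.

Collision at t=3: particles 0 and 1 swap velocities; positions: p0=10 p1=10 p2=15; velocities now: v0=-1 v1=1 v2=0
Collision at t=8: particles 1 and 2 swap velocities; positions: p0=5 p1=15 p2=15; velocities now: v0=-1 v1=0 v2=1

Answer: 0,1 1,2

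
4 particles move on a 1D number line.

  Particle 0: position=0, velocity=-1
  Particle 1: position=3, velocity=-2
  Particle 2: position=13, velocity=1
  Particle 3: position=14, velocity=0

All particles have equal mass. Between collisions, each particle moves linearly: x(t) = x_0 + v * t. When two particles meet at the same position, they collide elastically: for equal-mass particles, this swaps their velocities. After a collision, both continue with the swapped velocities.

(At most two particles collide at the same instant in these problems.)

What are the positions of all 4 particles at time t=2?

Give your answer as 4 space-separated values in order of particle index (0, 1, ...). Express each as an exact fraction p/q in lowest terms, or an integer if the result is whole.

Answer: -2 -1 14 15

Derivation:
Collision at t=1: particles 2 and 3 swap velocities; positions: p0=-1 p1=1 p2=14 p3=14; velocities now: v0=-1 v1=-2 v2=0 v3=1
Advance to t=2 (no further collisions before then); velocities: v0=-1 v1=-2 v2=0 v3=1; positions = -2 -1 14 15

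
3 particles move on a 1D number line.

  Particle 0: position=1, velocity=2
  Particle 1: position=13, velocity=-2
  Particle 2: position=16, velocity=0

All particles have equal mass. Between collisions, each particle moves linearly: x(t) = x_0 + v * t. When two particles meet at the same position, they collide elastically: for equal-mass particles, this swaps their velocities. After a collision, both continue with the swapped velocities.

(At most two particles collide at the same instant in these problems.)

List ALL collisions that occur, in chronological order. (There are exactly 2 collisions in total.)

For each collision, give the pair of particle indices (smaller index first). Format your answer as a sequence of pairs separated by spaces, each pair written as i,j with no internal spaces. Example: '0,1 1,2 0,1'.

Answer: 0,1 1,2

Derivation:
Collision at t=3: particles 0 and 1 swap velocities; positions: p0=7 p1=7 p2=16; velocities now: v0=-2 v1=2 v2=0
Collision at t=15/2: particles 1 and 2 swap velocities; positions: p0=-2 p1=16 p2=16; velocities now: v0=-2 v1=0 v2=2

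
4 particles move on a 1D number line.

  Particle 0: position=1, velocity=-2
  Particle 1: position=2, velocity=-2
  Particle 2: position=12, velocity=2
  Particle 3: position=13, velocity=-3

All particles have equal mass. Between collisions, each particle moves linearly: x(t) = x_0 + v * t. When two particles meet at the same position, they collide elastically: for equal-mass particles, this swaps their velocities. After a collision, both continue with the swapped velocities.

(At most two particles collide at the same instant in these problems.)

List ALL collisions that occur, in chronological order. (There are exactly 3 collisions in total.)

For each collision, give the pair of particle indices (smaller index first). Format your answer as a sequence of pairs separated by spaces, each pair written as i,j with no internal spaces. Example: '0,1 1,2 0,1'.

Answer: 2,3 1,2 0,1

Derivation:
Collision at t=1/5: particles 2 and 3 swap velocities; positions: p0=3/5 p1=8/5 p2=62/5 p3=62/5; velocities now: v0=-2 v1=-2 v2=-3 v3=2
Collision at t=11: particles 1 and 2 swap velocities; positions: p0=-21 p1=-20 p2=-20 p3=34; velocities now: v0=-2 v1=-3 v2=-2 v3=2
Collision at t=12: particles 0 and 1 swap velocities; positions: p0=-23 p1=-23 p2=-22 p3=36; velocities now: v0=-3 v1=-2 v2=-2 v3=2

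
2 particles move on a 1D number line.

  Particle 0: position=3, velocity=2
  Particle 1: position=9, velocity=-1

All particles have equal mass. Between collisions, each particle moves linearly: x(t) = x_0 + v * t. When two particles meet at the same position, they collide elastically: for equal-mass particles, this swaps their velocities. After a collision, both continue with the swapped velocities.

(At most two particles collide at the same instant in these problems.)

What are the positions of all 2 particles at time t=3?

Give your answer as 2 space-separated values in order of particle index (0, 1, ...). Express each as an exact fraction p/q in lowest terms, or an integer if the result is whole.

Answer: 6 9

Derivation:
Collision at t=2: particles 0 and 1 swap velocities; positions: p0=7 p1=7; velocities now: v0=-1 v1=2
Advance to t=3 (no further collisions before then); velocities: v0=-1 v1=2; positions = 6 9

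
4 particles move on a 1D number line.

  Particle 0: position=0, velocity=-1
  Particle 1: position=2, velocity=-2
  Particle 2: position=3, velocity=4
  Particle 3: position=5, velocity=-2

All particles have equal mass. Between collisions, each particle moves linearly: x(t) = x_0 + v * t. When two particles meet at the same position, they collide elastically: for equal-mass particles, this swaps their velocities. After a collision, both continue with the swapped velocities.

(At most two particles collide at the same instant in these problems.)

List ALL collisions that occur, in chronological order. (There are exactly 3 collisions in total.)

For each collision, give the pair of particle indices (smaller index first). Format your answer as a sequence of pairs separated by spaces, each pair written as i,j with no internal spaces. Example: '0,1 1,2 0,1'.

Answer: 2,3 0,1 1,2

Derivation:
Collision at t=1/3: particles 2 and 3 swap velocities; positions: p0=-1/3 p1=4/3 p2=13/3 p3=13/3; velocities now: v0=-1 v1=-2 v2=-2 v3=4
Collision at t=2: particles 0 and 1 swap velocities; positions: p0=-2 p1=-2 p2=1 p3=11; velocities now: v0=-2 v1=-1 v2=-2 v3=4
Collision at t=5: particles 1 and 2 swap velocities; positions: p0=-8 p1=-5 p2=-5 p3=23; velocities now: v0=-2 v1=-2 v2=-1 v3=4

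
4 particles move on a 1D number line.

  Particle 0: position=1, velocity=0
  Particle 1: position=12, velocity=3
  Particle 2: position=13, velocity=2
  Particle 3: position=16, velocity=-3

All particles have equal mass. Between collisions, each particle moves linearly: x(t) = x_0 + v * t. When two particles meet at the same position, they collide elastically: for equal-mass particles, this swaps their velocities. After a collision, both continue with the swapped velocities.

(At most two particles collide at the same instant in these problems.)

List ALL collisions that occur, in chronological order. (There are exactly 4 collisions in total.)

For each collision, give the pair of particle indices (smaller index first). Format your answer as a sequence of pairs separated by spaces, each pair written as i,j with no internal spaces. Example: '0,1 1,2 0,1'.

Answer: 2,3 1,2 2,3 0,1

Derivation:
Collision at t=3/5: particles 2 and 3 swap velocities; positions: p0=1 p1=69/5 p2=71/5 p3=71/5; velocities now: v0=0 v1=3 v2=-3 v3=2
Collision at t=2/3: particles 1 and 2 swap velocities; positions: p0=1 p1=14 p2=14 p3=43/3; velocities now: v0=0 v1=-3 v2=3 v3=2
Collision at t=1: particles 2 and 3 swap velocities; positions: p0=1 p1=13 p2=15 p3=15; velocities now: v0=0 v1=-3 v2=2 v3=3
Collision at t=5: particles 0 and 1 swap velocities; positions: p0=1 p1=1 p2=23 p3=27; velocities now: v0=-3 v1=0 v2=2 v3=3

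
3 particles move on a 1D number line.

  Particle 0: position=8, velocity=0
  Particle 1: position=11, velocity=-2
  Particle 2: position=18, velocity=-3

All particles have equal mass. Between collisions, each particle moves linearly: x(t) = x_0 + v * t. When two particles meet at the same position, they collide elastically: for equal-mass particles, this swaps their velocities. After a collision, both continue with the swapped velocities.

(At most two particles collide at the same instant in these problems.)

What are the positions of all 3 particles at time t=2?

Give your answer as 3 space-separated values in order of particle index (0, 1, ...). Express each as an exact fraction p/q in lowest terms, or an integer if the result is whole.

Collision at t=3/2: particles 0 and 1 swap velocities; positions: p0=8 p1=8 p2=27/2; velocities now: v0=-2 v1=0 v2=-3
Advance to t=2 (no further collisions before then); velocities: v0=-2 v1=0 v2=-3; positions = 7 8 12

Answer: 7 8 12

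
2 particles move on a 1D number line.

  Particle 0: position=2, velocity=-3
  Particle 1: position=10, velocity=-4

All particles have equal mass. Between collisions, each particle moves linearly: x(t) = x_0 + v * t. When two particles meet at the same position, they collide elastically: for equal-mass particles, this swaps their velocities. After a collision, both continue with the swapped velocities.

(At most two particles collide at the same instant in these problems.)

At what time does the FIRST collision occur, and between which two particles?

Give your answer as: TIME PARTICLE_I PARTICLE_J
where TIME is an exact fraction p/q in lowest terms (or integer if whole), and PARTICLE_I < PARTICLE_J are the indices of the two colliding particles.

Pair (0,1): pos 2,10 vel -3,-4 -> gap=8, closing at 1/unit, collide at t=8
Earliest collision: t=8 between 0 and 1

Answer: 8 0 1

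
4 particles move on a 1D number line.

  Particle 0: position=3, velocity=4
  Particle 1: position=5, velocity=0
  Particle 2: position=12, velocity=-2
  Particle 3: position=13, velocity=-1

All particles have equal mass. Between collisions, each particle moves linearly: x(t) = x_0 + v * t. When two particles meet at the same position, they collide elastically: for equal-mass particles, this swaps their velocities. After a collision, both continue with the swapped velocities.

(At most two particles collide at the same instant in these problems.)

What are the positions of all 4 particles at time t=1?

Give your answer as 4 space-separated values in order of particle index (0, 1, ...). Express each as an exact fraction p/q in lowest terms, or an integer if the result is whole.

Answer: 5 7 10 12

Derivation:
Collision at t=1/2: particles 0 and 1 swap velocities; positions: p0=5 p1=5 p2=11 p3=25/2; velocities now: v0=0 v1=4 v2=-2 v3=-1
Advance to t=1 (no further collisions before then); velocities: v0=0 v1=4 v2=-2 v3=-1; positions = 5 7 10 12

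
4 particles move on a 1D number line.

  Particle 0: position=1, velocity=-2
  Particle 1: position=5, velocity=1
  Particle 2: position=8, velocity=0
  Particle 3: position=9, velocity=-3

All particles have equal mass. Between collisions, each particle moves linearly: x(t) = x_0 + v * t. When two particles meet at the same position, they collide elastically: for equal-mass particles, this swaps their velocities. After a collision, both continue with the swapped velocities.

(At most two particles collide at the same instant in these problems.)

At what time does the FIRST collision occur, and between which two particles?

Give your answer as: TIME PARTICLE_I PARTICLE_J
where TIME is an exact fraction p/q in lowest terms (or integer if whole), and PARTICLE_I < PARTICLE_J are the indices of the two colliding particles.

Answer: 1/3 2 3

Derivation:
Pair (0,1): pos 1,5 vel -2,1 -> not approaching (rel speed -3 <= 0)
Pair (1,2): pos 5,8 vel 1,0 -> gap=3, closing at 1/unit, collide at t=3
Pair (2,3): pos 8,9 vel 0,-3 -> gap=1, closing at 3/unit, collide at t=1/3
Earliest collision: t=1/3 between 2 and 3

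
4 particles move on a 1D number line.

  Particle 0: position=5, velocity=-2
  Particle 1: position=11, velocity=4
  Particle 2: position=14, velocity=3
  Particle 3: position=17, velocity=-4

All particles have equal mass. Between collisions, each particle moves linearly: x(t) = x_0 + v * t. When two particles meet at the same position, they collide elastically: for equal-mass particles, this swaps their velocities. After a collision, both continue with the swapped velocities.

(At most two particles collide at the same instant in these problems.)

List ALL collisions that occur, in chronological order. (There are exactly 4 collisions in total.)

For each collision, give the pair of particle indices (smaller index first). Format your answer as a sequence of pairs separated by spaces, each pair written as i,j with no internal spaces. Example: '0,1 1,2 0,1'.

Answer: 2,3 1,2 2,3 0,1

Derivation:
Collision at t=3/7: particles 2 and 3 swap velocities; positions: p0=29/7 p1=89/7 p2=107/7 p3=107/7; velocities now: v0=-2 v1=4 v2=-4 v3=3
Collision at t=3/4: particles 1 and 2 swap velocities; positions: p0=7/2 p1=14 p2=14 p3=65/4; velocities now: v0=-2 v1=-4 v2=4 v3=3
Collision at t=3: particles 2 and 3 swap velocities; positions: p0=-1 p1=5 p2=23 p3=23; velocities now: v0=-2 v1=-4 v2=3 v3=4
Collision at t=6: particles 0 and 1 swap velocities; positions: p0=-7 p1=-7 p2=32 p3=35; velocities now: v0=-4 v1=-2 v2=3 v3=4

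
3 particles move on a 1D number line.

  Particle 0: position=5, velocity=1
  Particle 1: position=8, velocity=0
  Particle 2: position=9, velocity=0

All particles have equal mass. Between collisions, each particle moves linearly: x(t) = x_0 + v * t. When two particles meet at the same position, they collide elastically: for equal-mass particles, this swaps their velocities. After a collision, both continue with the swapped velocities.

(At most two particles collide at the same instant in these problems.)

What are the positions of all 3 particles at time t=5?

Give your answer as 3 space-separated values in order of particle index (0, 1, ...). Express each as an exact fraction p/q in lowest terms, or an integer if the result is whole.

Collision at t=3: particles 0 and 1 swap velocities; positions: p0=8 p1=8 p2=9; velocities now: v0=0 v1=1 v2=0
Collision at t=4: particles 1 and 2 swap velocities; positions: p0=8 p1=9 p2=9; velocities now: v0=0 v1=0 v2=1
Advance to t=5 (no further collisions before then); velocities: v0=0 v1=0 v2=1; positions = 8 9 10

Answer: 8 9 10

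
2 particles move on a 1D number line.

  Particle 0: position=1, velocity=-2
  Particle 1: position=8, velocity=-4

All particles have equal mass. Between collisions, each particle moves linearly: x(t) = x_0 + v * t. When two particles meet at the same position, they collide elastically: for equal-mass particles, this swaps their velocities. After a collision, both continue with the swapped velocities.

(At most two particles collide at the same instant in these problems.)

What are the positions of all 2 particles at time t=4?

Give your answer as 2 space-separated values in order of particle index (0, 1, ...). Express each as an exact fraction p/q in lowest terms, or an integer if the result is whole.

Collision at t=7/2: particles 0 and 1 swap velocities; positions: p0=-6 p1=-6; velocities now: v0=-4 v1=-2
Advance to t=4 (no further collisions before then); velocities: v0=-4 v1=-2; positions = -8 -7

Answer: -8 -7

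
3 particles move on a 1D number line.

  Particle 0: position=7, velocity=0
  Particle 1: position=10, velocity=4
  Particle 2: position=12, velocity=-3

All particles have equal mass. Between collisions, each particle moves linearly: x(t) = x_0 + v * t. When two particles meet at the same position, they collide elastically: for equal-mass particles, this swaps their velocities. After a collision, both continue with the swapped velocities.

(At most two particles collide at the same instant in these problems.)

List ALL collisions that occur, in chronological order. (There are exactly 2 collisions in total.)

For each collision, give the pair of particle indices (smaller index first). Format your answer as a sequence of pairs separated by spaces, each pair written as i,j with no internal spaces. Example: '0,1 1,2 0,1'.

Answer: 1,2 0,1

Derivation:
Collision at t=2/7: particles 1 and 2 swap velocities; positions: p0=7 p1=78/7 p2=78/7; velocities now: v0=0 v1=-3 v2=4
Collision at t=5/3: particles 0 and 1 swap velocities; positions: p0=7 p1=7 p2=50/3; velocities now: v0=-3 v1=0 v2=4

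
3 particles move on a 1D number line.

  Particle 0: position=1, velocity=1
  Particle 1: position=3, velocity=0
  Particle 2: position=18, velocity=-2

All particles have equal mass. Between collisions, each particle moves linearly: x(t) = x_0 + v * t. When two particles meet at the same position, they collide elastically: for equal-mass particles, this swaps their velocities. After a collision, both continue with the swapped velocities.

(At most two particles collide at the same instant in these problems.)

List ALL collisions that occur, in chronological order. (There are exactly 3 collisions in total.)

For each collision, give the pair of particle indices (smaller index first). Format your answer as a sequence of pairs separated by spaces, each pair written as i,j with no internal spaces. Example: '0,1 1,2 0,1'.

Answer: 0,1 1,2 0,1

Derivation:
Collision at t=2: particles 0 and 1 swap velocities; positions: p0=3 p1=3 p2=14; velocities now: v0=0 v1=1 v2=-2
Collision at t=17/3: particles 1 and 2 swap velocities; positions: p0=3 p1=20/3 p2=20/3; velocities now: v0=0 v1=-2 v2=1
Collision at t=15/2: particles 0 and 1 swap velocities; positions: p0=3 p1=3 p2=17/2; velocities now: v0=-2 v1=0 v2=1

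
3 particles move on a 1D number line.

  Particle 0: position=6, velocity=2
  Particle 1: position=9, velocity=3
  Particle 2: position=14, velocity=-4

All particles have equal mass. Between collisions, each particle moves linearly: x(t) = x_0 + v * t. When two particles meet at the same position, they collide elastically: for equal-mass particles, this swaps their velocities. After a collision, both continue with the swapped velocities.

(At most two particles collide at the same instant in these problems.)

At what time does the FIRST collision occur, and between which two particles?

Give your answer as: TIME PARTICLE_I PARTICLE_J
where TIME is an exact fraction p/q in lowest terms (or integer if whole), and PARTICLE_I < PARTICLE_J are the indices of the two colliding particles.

Pair (0,1): pos 6,9 vel 2,3 -> not approaching (rel speed -1 <= 0)
Pair (1,2): pos 9,14 vel 3,-4 -> gap=5, closing at 7/unit, collide at t=5/7
Earliest collision: t=5/7 between 1 and 2

Answer: 5/7 1 2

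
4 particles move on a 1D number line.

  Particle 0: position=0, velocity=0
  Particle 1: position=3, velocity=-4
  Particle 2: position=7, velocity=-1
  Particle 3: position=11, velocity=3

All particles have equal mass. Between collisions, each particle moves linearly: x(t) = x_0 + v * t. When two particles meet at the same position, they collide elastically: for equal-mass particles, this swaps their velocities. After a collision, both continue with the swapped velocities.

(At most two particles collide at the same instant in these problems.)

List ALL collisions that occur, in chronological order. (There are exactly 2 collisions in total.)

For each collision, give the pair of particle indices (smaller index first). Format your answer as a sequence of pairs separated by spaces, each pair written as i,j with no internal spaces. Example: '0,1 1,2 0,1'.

Collision at t=3/4: particles 0 and 1 swap velocities; positions: p0=0 p1=0 p2=25/4 p3=53/4; velocities now: v0=-4 v1=0 v2=-1 v3=3
Collision at t=7: particles 1 and 2 swap velocities; positions: p0=-25 p1=0 p2=0 p3=32; velocities now: v0=-4 v1=-1 v2=0 v3=3

Answer: 0,1 1,2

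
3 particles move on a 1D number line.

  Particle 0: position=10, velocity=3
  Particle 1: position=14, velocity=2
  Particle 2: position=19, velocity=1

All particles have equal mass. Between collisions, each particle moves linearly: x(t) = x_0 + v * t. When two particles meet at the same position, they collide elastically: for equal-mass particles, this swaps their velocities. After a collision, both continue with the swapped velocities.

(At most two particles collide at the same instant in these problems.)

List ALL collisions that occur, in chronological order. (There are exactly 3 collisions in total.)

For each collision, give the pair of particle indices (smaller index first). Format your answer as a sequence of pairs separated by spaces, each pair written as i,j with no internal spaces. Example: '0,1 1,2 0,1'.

Answer: 0,1 1,2 0,1

Derivation:
Collision at t=4: particles 0 and 1 swap velocities; positions: p0=22 p1=22 p2=23; velocities now: v0=2 v1=3 v2=1
Collision at t=9/2: particles 1 and 2 swap velocities; positions: p0=23 p1=47/2 p2=47/2; velocities now: v0=2 v1=1 v2=3
Collision at t=5: particles 0 and 1 swap velocities; positions: p0=24 p1=24 p2=25; velocities now: v0=1 v1=2 v2=3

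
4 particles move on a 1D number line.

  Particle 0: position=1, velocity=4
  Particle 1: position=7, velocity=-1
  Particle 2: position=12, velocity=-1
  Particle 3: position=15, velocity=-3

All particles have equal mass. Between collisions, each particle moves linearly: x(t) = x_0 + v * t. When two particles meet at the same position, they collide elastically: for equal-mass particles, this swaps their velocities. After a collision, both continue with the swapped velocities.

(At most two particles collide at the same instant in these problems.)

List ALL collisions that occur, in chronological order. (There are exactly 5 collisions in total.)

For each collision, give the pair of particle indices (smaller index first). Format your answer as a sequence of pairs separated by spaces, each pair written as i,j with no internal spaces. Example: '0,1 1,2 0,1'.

Answer: 0,1 2,3 1,2 2,3 0,1

Derivation:
Collision at t=6/5: particles 0 and 1 swap velocities; positions: p0=29/5 p1=29/5 p2=54/5 p3=57/5; velocities now: v0=-1 v1=4 v2=-1 v3=-3
Collision at t=3/2: particles 2 and 3 swap velocities; positions: p0=11/2 p1=7 p2=21/2 p3=21/2; velocities now: v0=-1 v1=4 v2=-3 v3=-1
Collision at t=2: particles 1 and 2 swap velocities; positions: p0=5 p1=9 p2=9 p3=10; velocities now: v0=-1 v1=-3 v2=4 v3=-1
Collision at t=11/5: particles 2 and 3 swap velocities; positions: p0=24/5 p1=42/5 p2=49/5 p3=49/5; velocities now: v0=-1 v1=-3 v2=-1 v3=4
Collision at t=4: particles 0 and 1 swap velocities; positions: p0=3 p1=3 p2=8 p3=17; velocities now: v0=-3 v1=-1 v2=-1 v3=4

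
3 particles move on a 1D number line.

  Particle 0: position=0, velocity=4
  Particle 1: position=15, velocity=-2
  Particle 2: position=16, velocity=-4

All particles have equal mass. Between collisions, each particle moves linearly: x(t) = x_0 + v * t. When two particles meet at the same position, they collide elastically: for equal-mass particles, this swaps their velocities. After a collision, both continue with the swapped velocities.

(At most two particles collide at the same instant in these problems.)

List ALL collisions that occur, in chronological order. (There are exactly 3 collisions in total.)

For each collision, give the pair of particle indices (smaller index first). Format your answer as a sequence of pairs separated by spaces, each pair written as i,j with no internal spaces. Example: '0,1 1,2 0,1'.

Collision at t=1/2: particles 1 and 2 swap velocities; positions: p0=2 p1=14 p2=14; velocities now: v0=4 v1=-4 v2=-2
Collision at t=2: particles 0 and 1 swap velocities; positions: p0=8 p1=8 p2=11; velocities now: v0=-4 v1=4 v2=-2
Collision at t=5/2: particles 1 and 2 swap velocities; positions: p0=6 p1=10 p2=10; velocities now: v0=-4 v1=-2 v2=4

Answer: 1,2 0,1 1,2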